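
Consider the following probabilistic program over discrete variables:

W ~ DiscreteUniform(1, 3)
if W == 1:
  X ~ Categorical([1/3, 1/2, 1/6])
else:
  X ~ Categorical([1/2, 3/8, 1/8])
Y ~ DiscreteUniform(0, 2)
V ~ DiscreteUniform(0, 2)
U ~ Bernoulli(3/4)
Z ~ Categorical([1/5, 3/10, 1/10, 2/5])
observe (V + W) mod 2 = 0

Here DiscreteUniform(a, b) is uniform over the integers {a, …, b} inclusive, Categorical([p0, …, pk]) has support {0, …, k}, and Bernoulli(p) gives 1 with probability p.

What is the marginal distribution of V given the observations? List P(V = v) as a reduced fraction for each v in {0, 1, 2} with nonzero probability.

P(V=0) = 1/4, P(V=1) = 1/2, P(V=2) = 1/4

Enumerate traces; 288 have nonzero weight after conditioning:
  (W=1, X=0, Y=0, V=1, U=0, Z=0) weight 1/1620
  (W=1, X=0, Y=0, V=1, U=0, Z=1) weight 1/1080
  (W=1, X=0, Y=0, V=1, U=0, Z=2) weight 1/3240
  (W=1, X=0, Y=0, V=1, U=0, Z=3) weight 1/810
  (W=1, X=0, Y=0, V=1, U=1, Z=0) weight 1/540
  (W=1, X=0, Y=0, V=1, U=1, Z=1) weight 1/360
  (W=1, X=0, Y=0, V=1, U=1, Z=2) weight 1/1080
  (W=1, X=0, Y=0, V=1, U=1, Z=3) weight 1/270
  (W=2, X=0, Y=0, V=0, U=0, Z=0) weight 1/1080
  (W=2, X=0, Y=0, V=2, U=0, Z=0) weight 1/1080
  … 278 more
Group by V:
  weight(V=0) = 1/9
  weight(V=1) = 2/9
  weight(V=2) = 1/9
Total weight = 1/9 + 2/9 + 1/9 = 4/9
P(V=0 | obs) = 1/9 / 4/9 = 1/4
P(V=1 | obs) = 2/9 / 4/9 = 1/2
P(V=2 | obs) = 1/9 / 4/9 = 1/4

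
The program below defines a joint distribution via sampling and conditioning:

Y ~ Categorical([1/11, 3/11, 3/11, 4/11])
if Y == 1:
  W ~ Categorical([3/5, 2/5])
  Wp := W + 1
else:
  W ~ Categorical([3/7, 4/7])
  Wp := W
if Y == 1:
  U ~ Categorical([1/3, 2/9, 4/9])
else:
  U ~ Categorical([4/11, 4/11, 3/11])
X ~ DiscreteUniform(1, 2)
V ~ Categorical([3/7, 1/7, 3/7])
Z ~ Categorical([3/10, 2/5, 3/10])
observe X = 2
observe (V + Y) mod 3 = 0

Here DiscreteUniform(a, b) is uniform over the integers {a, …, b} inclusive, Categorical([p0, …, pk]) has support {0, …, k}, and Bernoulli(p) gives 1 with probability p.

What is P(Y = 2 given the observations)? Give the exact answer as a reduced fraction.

P(Y = 2 | obs) = 1/9

Enumerate traces; 72 have nonzero weight after conditioning:
  (Y=0, W=0, U=0, X=2, V=0, Z=0) weight 27/29645
  (Y=0, W=0, U=0, X=2, V=0, Z=1) weight 36/29645
  (Y=0, W=0, U=0, X=2, V=0, Z=2) weight 27/29645
  (Y=0, W=0, U=1, X=2, V=0, Z=0) weight 27/29645
  (Y=0, W=0, U=1, X=2, V=0, Z=1) weight 36/29645
  (Y=0, W=0, U=1, X=2, V=0, Z=2) weight 27/29645
  (Y=0, W=0, U=2, X=2, V=0, Z=0) weight 81/118580
  (Y=0, W=0, U=2, X=2, V=0, Z=1) weight 27/29645
  (Y=1, W=0, U=0, X=2, V=2, Z=0) weight 27/7700
  (Y=2, W=0, U=0, X=2, V=1, Z=0) weight 27/29645
  … 62 more
Group by Y:
  weight(Y=0) = 3/154
  weight(Y=1) = 9/154
  weight(Y=2) = 3/154
  weight(Y=3) = 6/77
Total weight = 3/154 + 9/154 + 3/154 + 6/77 = 27/154
P(Y=0 | obs) = 3/154 / 27/154 = 1/9
P(Y=1 | obs) = 9/154 / 27/154 = 1/3
P(Y=2 | obs) = 3/154 / 27/154 = 1/9
P(Y=3 | obs) = 6/77 / 27/154 = 4/9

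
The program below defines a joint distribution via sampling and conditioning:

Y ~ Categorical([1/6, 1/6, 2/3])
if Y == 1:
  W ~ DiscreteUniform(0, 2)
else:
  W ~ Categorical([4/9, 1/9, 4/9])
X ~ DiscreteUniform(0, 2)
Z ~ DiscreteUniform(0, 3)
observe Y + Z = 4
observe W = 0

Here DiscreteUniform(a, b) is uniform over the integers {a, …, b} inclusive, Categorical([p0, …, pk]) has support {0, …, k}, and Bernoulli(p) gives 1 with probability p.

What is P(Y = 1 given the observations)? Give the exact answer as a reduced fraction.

Enumerate traces; 6 have nonzero weight after conditioning:
  (Y=1, W=0, X=0, Z=3) weight 1/216
  (Y=1, W=0, X=1, Z=3) weight 1/216
  (Y=1, W=0, X=2, Z=3) weight 1/216
  (Y=2, W=0, X=0, Z=2) weight 2/81
  (Y=2, W=0, X=1, Z=2) weight 2/81
  (Y=2, W=0, X=2, Z=2) weight 2/81
Group by Y:
  weight(Y=1) = 1/72
  weight(Y=2) = 2/27
Total weight = 1/72 + 2/27 = 19/216
P(Y=1 | obs) = 1/72 / 19/216 = 3/19
P(Y=2 | obs) = 2/27 / 19/216 = 16/19

P(Y = 1 | obs) = 3/19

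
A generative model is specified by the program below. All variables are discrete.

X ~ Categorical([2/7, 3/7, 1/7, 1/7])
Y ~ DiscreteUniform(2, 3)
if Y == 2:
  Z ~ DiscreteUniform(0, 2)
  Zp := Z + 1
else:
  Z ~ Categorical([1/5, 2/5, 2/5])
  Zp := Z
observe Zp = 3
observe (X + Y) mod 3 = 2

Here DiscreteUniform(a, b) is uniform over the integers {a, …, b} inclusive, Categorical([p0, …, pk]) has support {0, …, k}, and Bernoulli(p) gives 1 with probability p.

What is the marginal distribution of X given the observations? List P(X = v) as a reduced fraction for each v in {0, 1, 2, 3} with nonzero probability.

Enumerate traces; 2 have nonzero weight after conditioning:
  (X=0, Y=2, Z=2) weight 1/21
  (X=3, Y=2, Z=2) weight 1/42
Group by X:
  weight(X=0) = 1/21
  weight(X=3) = 1/42
Total weight = 1/21 + 1/42 = 1/14
P(X=0 | obs) = 1/21 / 1/14 = 2/3
P(X=3 | obs) = 1/42 / 1/14 = 1/3

P(X=0) = 2/3, P(X=3) = 1/3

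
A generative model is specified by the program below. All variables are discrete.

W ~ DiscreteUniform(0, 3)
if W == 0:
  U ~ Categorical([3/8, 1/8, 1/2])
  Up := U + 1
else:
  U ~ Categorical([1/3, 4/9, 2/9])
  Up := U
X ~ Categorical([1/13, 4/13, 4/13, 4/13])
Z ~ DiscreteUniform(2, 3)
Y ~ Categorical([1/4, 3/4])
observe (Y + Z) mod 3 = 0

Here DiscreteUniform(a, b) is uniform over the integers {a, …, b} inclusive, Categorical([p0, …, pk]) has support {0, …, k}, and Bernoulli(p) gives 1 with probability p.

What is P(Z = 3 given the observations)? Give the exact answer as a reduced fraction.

P(Z = 3 | obs) = 1/4

Enumerate traces; 96 have nonzero weight after conditioning:
  (W=0, U=0, X=0, Z=2, Y=1) weight 9/3328
  (W=0, U=0, X=0, Z=3, Y=0) weight 3/3328
  (W=0, U=0, X=1, Z=2, Y=1) weight 9/832
  (W=0, U=0, X=1, Z=3, Y=0) weight 3/832
  (W=0, U=0, X=2, Z=2, Y=1) weight 9/832
  (W=0, U=0, X=2, Z=3, Y=0) weight 3/832
  (W=0, U=0, X=3, Z=2, Y=1) weight 9/832
  (W=0, U=0, X=3, Z=3, Y=0) weight 3/832
  … 88 more
Group by Z:
  weight(Z=2) = 3/8
  weight(Z=3) = 1/8
Total weight = 3/8 + 1/8 = 1/2
P(Z=2 | obs) = 3/8 / 1/2 = 3/4
P(Z=3 | obs) = 1/8 / 1/2 = 1/4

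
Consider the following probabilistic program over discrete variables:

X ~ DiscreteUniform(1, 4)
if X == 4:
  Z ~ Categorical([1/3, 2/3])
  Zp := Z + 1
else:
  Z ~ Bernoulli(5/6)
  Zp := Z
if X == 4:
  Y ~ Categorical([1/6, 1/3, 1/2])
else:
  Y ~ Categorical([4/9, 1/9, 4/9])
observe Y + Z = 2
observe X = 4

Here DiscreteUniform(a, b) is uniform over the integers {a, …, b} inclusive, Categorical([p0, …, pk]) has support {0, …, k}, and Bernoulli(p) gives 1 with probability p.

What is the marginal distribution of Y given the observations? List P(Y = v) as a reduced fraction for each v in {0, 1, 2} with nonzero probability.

P(Y=1) = 4/7, P(Y=2) = 3/7

Enumerate traces; 2 have nonzero weight after conditioning:
  (X=4, Z=0, Y=2) weight 1/24
  (X=4, Z=1, Y=1) weight 1/18
Group by Y:
  weight(Y=1) = 1/18
  weight(Y=2) = 1/24
Total weight = 1/18 + 1/24 = 7/72
P(Y=1 | obs) = 1/18 / 7/72 = 4/7
P(Y=2 | obs) = 1/24 / 7/72 = 3/7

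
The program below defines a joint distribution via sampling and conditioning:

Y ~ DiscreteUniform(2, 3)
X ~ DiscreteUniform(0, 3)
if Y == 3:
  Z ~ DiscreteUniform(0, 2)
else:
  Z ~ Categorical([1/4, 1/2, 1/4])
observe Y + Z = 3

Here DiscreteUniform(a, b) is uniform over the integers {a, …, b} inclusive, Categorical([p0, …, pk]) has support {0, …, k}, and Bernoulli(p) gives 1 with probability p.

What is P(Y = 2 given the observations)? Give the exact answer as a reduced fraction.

P(Y = 2 | obs) = 3/5

Enumerate traces; 8 have nonzero weight after conditioning:
  (Y=2, X=0, Z=1) weight 1/16
  (Y=2, X=1, Z=1) weight 1/16
  (Y=2, X=2, Z=1) weight 1/16
  (Y=2, X=3, Z=1) weight 1/16
  (Y=3, X=0, Z=0) weight 1/24
  (Y=3, X=1, Z=0) weight 1/24
  (Y=3, X=2, Z=0) weight 1/24
  (Y=3, X=3, Z=0) weight 1/24
Group by Y:
  weight(Y=2) = 1/4
  weight(Y=3) = 1/6
Total weight = 1/4 + 1/6 = 5/12
P(Y=2 | obs) = 1/4 / 5/12 = 3/5
P(Y=3 | obs) = 1/6 / 5/12 = 2/5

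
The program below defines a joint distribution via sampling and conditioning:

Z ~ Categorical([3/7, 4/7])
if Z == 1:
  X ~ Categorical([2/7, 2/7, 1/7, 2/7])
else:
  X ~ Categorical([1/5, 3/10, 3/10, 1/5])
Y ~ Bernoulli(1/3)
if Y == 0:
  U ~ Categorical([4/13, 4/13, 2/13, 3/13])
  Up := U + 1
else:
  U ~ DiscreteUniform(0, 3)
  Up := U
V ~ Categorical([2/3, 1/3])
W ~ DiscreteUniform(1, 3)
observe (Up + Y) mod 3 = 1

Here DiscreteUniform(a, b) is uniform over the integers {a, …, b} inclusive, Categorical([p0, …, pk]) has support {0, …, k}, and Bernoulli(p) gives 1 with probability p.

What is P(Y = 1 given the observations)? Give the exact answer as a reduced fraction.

P(Y = 1 | obs) = 13/41

Enumerate traces; 192 have nonzero weight after conditioning:
  (Z=0, X=0, Y=0, U=0, V=0, W=1) weight 16/4095
  (Z=0, X=0, Y=0, U=0, V=0, W=2) weight 16/4095
  (Z=0, X=0, Y=0, U=0, V=0, W=3) weight 16/4095
  (Z=0, X=0, Y=0, U=0, V=1, W=1) weight 8/4095
  (Z=0, X=0, Y=0, U=0, V=1, W=2) weight 8/4095
  (Z=0, X=0, Y=0, U=0, V=1, W=3) weight 8/4095
  (Z=0, X=0, Y=0, U=3, V=0, W=1) weight 4/1365
  (Z=0, X=0, Y=0, U=3, V=0, W=2) weight 4/1365
  (Z=0, X=0, Y=1, U=0, V=0, W=1) weight 1/630
  … 183 more
Group by Y:
  weight(Y=0) = 14/39
  weight(Y=1) = 1/6
Total weight = 14/39 + 1/6 = 41/78
P(Y=0 | obs) = 14/39 / 41/78 = 28/41
P(Y=1 | obs) = 1/6 / 41/78 = 13/41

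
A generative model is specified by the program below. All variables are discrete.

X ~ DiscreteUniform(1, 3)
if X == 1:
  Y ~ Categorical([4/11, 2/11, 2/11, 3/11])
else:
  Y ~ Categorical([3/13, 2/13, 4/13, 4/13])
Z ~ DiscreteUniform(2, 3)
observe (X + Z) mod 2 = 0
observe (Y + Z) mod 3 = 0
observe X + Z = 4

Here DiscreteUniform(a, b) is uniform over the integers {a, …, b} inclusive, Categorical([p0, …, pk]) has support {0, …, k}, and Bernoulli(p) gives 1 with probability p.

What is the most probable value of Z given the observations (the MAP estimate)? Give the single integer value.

argmax_v P(Z = v | obs) = 3

Enumerate traces; 3 have nonzero weight after conditioning:
  (X=1, Y=0, Z=3) weight 2/33
  (X=1, Y=3, Z=3) weight 1/22
  (X=2, Y=1, Z=2) weight 1/39
Group by Z:
  weight(Z=2) = 1/39
  weight(Z=3) = 7/66
Total weight = 1/39 + 7/66 = 113/858
P(Z=2 | obs) = 1/39 / 113/858 = 22/113
P(Z=3 | obs) = 7/66 / 113/858 = 91/113
argmax = 3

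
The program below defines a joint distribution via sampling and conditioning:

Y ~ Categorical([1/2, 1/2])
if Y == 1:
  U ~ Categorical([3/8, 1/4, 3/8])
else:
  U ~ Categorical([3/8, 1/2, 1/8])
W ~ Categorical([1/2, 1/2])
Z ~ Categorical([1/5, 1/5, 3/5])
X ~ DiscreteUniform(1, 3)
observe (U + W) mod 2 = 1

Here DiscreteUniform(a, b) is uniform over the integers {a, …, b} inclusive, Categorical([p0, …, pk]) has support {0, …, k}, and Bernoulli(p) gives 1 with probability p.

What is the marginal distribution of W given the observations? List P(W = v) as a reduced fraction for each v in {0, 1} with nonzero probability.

P(W=0) = 3/8, P(W=1) = 5/8

Enumerate traces; 54 have nonzero weight after conditioning:
  (Y=0, U=0, W=1, Z=0, X=1) weight 1/160
  (Y=0, U=0, W=1, Z=0, X=2) weight 1/160
  (Y=0, U=0, W=1, Z=0, X=3) weight 1/160
  (Y=0, U=0, W=1, Z=1, X=1) weight 1/160
  (Y=0, U=0, W=1, Z=1, X=2) weight 1/160
  (Y=0, U=0, W=1, Z=1, X=3) weight 1/160
  (Y=0, U=0, W=1, Z=2, X=1) weight 3/160
  (Y=0, U=0, W=1, Z=2, X=2) weight 3/160
  (Y=0, U=1, W=0, Z=0, X=1) weight 1/120
  … 45 more
Group by W:
  weight(W=0) = 3/16
  weight(W=1) = 5/16
Total weight = 3/16 + 5/16 = 1/2
P(W=0 | obs) = 3/16 / 1/2 = 3/8
P(W=1 | obs) = 5/16 / 1/2 = 5/8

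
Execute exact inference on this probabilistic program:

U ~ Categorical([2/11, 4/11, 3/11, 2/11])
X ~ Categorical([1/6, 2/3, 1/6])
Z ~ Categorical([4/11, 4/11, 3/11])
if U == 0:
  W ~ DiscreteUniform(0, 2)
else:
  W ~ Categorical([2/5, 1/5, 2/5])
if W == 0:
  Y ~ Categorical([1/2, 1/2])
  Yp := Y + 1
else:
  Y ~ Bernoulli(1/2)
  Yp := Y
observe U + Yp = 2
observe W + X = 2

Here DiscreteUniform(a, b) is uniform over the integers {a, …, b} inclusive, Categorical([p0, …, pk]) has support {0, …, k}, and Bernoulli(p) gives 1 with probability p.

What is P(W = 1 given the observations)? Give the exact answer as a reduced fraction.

Enumerate traces; 18 have nonzero weight after conditioning:
  (U=0, X=2, Z=0, W=0, Y=1) weight 2/1089
  (U=0, X=2, Z=1, W=0, Y=1) weight 2/1089
  (U=0, X=2, Z=2, W=0, Y=1) weight 1/726
  (U=1, X=0, Z=0, W=2, Y=1) weight 8/1815
  (U=1, X=0, Z=1, W=2, Y=1) weight 8/1815
  (U=1, X=0, Z=2, W=2, Y=1) weight 2/605
  (U=1, X=1, Z=0, W=1, Y=1) weight 16/1815
  (U=1, X=1, Z=1, W=1, Y=1) weight 16/1815
  … 10 more
Group by W:
  weight(W=0) = 17/990
  weight(W=1) = 7/165
  weight(W=2) = 7/330
Total weight = 17/990 + 7/165 + 7/330 = 8/99
P(W=0 | obs) = 17/990 / 8/99 = 17/80
P(W=1 | obs) = 7/165 / 8/99 = 21/40
P(W=2 | obs) = 7/330 / 8/99 = 21/80

P(W = 1 | obs) = 21/40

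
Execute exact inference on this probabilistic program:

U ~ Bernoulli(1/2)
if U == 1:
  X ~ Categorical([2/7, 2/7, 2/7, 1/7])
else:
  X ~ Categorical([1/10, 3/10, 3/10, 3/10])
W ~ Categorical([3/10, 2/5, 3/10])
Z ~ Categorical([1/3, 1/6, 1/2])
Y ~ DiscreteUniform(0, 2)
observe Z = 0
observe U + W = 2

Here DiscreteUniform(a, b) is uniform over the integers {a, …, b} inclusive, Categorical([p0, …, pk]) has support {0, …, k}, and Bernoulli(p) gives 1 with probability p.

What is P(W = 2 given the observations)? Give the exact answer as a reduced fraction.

Enumerate traces; 24 have nonzero weight after conditioning:
  (U=0, X=0, W=2, Z=0, Y=0) weight 1/600
  (U=0, X=0, W=2, Z=0, Y=1) weight 1/600
  (U=0, X=0, W=2, Z=0, Y=2) weight 1/600
  (U=0, X=1, W=2, Z=0, Y=0) weight 1/200
  (U=0, X=1, W=2, Z=0, Y=1) weight 1/200
  (U=0, X=1, W=2, Z=0, Y=2) weight 1/200
  (U=0, X=2, W=2, Z=0, Y=0) weight 1/200
  (U=0, X=2, W=2, Z=0, Y=1) weight 1/200
  (U=1, X=0, W=1, Z=0, Y=0) weight 2/315
  … 15 more
Group by W:
  weight(W=1) = 1/15
  weight(W=2) = 1/20
Total weight = 1/15 + 1/20 = 7/60
P(W=1 | obs) = 1/15 / 7/60 = 4/7
P(W=2 | obs) = 1/20 / 7/60 = 3/7

P(W = 2 | obs) = 3/7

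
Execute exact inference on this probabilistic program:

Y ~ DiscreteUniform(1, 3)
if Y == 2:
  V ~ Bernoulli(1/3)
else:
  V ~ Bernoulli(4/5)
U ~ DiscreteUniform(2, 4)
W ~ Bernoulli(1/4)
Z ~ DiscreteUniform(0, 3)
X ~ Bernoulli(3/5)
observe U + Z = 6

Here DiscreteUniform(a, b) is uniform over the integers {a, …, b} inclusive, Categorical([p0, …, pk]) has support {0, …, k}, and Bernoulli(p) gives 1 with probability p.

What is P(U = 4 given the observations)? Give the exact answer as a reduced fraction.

Enumerate traces; 48 have nonzero weight after conditioning:
  (Y=1, V=0, U=3, W=0, Z=3, X=0) weight 1/600
  (Y=1, V=0, U=3, W=0, Z=3, X=1) weight 1/400
  (Y=1, V=0, U=3, W=1, Z=3, X=0) weight 1/1800
  (Y=1, V=0, U=3, W=1, Z=3, X=1) weight 1/1200
  (Y=1, V=0, U=4, W=0, Z=2, X=0) weight 1/600
  (Y=1, V=0, U=4, W=0, Z=2, X=1) weight 1/400
  (Y=1, V=0, U=4, W=1, Z=2, X=0) weight 1/1800
  (Y=1, V=0, U=4, W=1, Z=2, X=1) weight 1/1200
  … 40 more
Group by U:
  weight(U=3) = 1/12
  weight(U=4) = 1/12
Total weight = 1/12 + 1/12 = 1/6
P(U=3 | obs) = 1/12 / 1/6 = 1/2
P(U=4 | obs) = 1/12 / 1/6 = 1/2

P(U = 4 | obs) = 1/2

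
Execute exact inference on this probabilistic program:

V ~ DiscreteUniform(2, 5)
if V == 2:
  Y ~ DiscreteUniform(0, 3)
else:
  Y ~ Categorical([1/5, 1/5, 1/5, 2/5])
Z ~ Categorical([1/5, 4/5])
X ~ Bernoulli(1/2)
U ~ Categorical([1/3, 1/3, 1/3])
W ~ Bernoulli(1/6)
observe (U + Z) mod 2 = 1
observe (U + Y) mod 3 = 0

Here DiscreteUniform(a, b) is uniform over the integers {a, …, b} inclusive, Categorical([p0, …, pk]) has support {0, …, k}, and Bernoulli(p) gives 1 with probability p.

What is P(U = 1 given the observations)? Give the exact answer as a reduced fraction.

P(U = 1 | obs) = 17/269

Enumerate traces; 64 have nonzero weight after conditioning:
  (V=2, Y=0, Z=1, X=0, U=0, W=0) weight 1/144
  (V=2, Y=0, Z=1, X=0, U=0, W=1) weight 1/720
  (V=2, Y=0, Z=1, X=1, U=0, W=0) weight 1/144
  (V=2, Y=0, Z=1, X=1, U=0, W=1) weight 1/720
  (V=2, Y=1, Z=1, X=0, U=2, W=0) weight 1/144
  (V=2, Y=1, Z=1, X=0, U=2, W=1) weight 1/720
  (V=2, Y=1, Z=1, X=1, U=2, W=0) weight 1/144
  (V=2, Y=1, Z=1, X=1, U=2, W=1) weight 1/720
  (V=2, Y=2, Z=0, X=0, U=1, W=0) weight 1/576
  … 55 more
Group by U:
  weight(U=0) = 23/150
  weight(U=1) = 17/1200
  weight(U=2) = 17/300
Total weight = 23/150 + 17/1200 + 17/300 = 269/1200
P(U=0 | obs) = 23/150 / 269/1200 = 184/269
P(U=1 | obs) = 17/1200 / 269/1200 = 17/269
P(U=2 | obs) = 17/300 / 269/1200 = 68/269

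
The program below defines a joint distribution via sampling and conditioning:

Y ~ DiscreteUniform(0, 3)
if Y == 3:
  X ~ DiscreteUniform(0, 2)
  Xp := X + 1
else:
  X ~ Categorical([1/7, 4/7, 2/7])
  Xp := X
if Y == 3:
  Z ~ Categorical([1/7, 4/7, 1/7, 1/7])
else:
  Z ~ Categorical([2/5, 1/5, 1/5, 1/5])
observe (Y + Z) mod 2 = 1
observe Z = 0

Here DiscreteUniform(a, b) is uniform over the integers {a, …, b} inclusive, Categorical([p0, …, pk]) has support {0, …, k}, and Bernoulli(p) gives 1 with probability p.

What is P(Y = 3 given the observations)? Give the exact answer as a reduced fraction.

P(Y = 3 | obs) = 5/19

Enumerate traces; 6 have nonzero weight after conditioning:
  (Y=1, X=0, Z=0) weight 1/70
  (Y=1, X=1, Z=0) weight 2/35
  (Y=1, X=2, Z=0) weight 1/35
  (Y=3, X=0, Z=0) weight 1/84
  (Y=3, X=1, Z=0) weight 1/84
  (Y=3, X=2, Z=0) weight 1/84
Group by Y:
  weight(Y=1) = 1/10
  weight(Y=3) = 1/28
Total weight = 1/10 + 1/28 = 19/140
P(Y=1 | obs) = 1/10 / 19/140 = 14/19
P(Y=3 | obs) = 1/28 / 19/140 = 5/19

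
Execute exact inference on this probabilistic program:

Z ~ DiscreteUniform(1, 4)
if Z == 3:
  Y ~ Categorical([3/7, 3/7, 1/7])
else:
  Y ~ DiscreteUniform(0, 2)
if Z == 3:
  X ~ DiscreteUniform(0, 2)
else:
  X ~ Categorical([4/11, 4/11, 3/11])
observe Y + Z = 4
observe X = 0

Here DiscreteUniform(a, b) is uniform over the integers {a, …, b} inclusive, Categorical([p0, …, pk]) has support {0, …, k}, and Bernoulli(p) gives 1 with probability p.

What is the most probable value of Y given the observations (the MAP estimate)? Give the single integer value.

argmax_v P(Y = v | obs) = 1

Enumerate traces; 3 have nonzero weight after conditioning:
  (Z=2, Y=2, X=0) weight 1/33
  (Z=3, Y=1, X=0) weight 1/28
  (Z=4, Y=0, X=0) weight 1/33
Group by Y:
  weight(Y=0) = 1/33
  weight(Y=1) = 1/28
  weight(Y=2) = 1/33
Total weight = 1/33 + 1/28 + 1/33 = 89/924
P(Y=0 | obs) = 1/33 / 89/924 = 28/89
P(Y=1 | obs) = 1/28 / 89/924 = 33/89
P(Y=2 | obs) = 1/33 / 89/924 = 28/89
argmax = 1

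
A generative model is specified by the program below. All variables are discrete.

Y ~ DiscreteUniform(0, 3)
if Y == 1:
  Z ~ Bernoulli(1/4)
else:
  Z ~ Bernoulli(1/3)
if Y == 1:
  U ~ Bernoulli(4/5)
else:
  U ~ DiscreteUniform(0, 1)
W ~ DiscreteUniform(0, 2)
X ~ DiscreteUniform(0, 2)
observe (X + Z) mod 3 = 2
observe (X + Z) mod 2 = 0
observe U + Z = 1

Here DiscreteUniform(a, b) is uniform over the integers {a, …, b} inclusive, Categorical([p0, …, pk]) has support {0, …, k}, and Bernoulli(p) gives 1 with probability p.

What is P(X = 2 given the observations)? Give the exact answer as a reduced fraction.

P(X = 2 | obs) = 32/43

Enumerate traces; 24 have nonzero weight after conditioning:
  (Y=0, Z=0, U=1, W=0, X=2) weight 1/108
  (Y=0, Z=0, U=1, W=1, X=2) weight 1/108
  (Y=0, Z=0, U=1, W=2, X=2) weight 1/108
  (Y=0, Z=1, U=0, W=0, X=1) weight 1/216
  (Y=0, Z=1, U=0, W=1, X=1) weight 1/216
  (Y=0, Z=1, U=0, W=2, X=1) weight 1/216
  (Y=1, Z=0, U=1, W=0, X=2) weight 1/60
  (Y=1, Z=0, U=1, W=1, X=2) weight 1/60
  … 16 more
Group by X:
  weight(X=1) = 11/240
  weight(X=2) = 2/15
Total weight = 11/240 + 2/15 = 43/240
P(X=1 | obs) = 11/240 / 43/240 = 11/43
P(X=2 | obs) = 2/15 / 43/240 = 32/43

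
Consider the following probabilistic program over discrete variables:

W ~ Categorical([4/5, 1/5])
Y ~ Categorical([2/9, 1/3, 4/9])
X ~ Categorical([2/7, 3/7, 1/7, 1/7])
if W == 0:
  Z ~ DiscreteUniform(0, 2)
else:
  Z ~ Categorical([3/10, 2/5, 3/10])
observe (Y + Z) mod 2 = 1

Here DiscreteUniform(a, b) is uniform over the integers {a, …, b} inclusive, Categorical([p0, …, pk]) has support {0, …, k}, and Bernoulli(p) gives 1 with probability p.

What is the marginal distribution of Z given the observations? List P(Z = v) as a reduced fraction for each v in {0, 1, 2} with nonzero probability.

P(Z=0) = 49/202, P(Z=1) = 52/101, P(Z=2) = 49/202

Enumerate traces; 32 have nonzero weight after conditioning:
  (W=0, Y=0, X=0, Z=1) weight 16/945
  (W=0, Y=0, X=1, Z=1) weight 8/315
  (W=0, Y=0, X=2, Z=1) weight 8/945
  (W=0, Y=0, X=3, Z=1) weight 8/945
  (W=0, Y=1, X=0, Z=0) weight 8/315
  (W=0, Y=1, X=0, Z=2) weight 8/315
  (W=0, Y=1, X=1, Z=0) weight 4/105
  (W=0, Y=1, X=1, Z=2) weight 4/105
  … 24 more
Group by Z:
  weight(Z=0) = 49/450
  weight(Z=1) = 52/225
  weight(Z=2) = 49/450
Total weight = 49/450 + 52/225 + 49/450 = 101/225
P(Z=0 | obs) = 49/450 / 101/225 = 49/202
P(Z=1 | obs) = 52/225 / 101/225 = 52/101
P(Z=2 | obs) = 49/450 / 101/225 = 49/202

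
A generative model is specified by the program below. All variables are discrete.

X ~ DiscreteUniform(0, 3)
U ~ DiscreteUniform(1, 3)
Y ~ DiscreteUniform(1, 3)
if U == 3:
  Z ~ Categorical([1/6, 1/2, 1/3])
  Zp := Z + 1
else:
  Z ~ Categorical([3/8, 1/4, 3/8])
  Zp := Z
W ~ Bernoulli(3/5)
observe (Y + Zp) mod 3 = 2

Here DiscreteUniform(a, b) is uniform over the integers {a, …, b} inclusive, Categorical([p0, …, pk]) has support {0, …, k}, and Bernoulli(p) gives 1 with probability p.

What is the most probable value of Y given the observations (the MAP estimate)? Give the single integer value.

argmax_v P(Y = v | obs) = 3

Enumerate traces; 72 have nonzero weight after conditioning:
  (X=0, U=1, Y=1, Z=1, W=0) weight 1/360
  (X=0, U=1, Y=1, Z=1, W=1) weight 1/240
  (X=0, U=1, Y=2, Z=0, W=0) weight 1/240
  (X=0, U=1, Y=2, Z=0, W=1) weight 1/160
  (X=0, U=1, Y=3, Z=2, W=0) weight 1/240
  (X=0, U=1, Y=3, Z=2, W=1) weight 1/160
  (X=0, U=2, Y=1, Z=1, W=0) weight 1/360
  (X=0, U=2, Y=1, Z=1, W=1) weight 1/240
  … 64 more
Group by Y:
  weight(Y=1) = 2/27
  weight(Y=2) = 13/108
  weight(Y=3) = 5/36
Total weight = 2/27 + 13/108 + 5/36 = 1/3
P(Y=1 | obs) = 2/27 / 1/3 = 2/9
P(Y=2 | obs) = 13/108 / 1/3 = 13/36
P(Y=3 | obs) = 5/36 / 1/3 = 5/12
argmax = 3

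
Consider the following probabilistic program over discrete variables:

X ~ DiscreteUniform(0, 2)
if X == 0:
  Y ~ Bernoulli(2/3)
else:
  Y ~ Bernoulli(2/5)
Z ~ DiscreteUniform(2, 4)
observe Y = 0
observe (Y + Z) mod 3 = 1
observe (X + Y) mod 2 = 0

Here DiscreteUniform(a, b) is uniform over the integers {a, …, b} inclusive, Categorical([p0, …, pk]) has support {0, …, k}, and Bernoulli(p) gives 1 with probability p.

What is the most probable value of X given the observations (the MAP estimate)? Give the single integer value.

Enumerate traces; 2 have nonzero weight after conditioning:
  (X=0, Y=0, Z=4) weight 1/27
  (X=2, Y=0, Z=4) weight 1/15
Group by X:
  weight(X=0) = 1/27
  weight(X=2) = 1/15
Total weight = 1/27 + 1/15 = 14/135
P(X=0 | obs) = 1/27 / 14/135 = 5/14
P(X=2 | obs) = 1/15 / 14/135 = 9/14
argmax = 2

argmax_v P(X = v | obs) = 2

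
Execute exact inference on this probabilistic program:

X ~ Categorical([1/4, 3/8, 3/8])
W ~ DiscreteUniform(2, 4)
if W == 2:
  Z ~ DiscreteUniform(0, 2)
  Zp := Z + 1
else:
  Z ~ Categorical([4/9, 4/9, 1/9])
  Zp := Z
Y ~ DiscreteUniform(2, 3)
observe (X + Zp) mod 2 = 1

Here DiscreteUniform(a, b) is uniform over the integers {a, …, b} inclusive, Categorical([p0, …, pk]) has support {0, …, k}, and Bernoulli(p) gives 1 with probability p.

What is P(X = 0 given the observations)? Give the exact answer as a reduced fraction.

P(X = 0 | obs) = 28/109

Enumerate traces; 26 have nonzero weight after conditioning:
  (X=0, W=2, Z=0, Y=2) weight 1/72
  (X=0, W=2, Z=0, Y=3) weight 1/72
  (X=0, W=2, Z=2, Y=2) weight 1/72
  (X=0, W=2, Z=2, Y=3) weight 1/72
  (X=0, W=3, Z=1, Y=2) weight 1/54
  (X=0, W=3, Z=1, Y=3) weight 1/54
  (X=0, W=4, Z=1, Y=2) weight 1/54
  (X=0, W=4, Z=1, Y=3) weight 1/54
  (X=1, W=2, Z=1, Y=2) weight 1/48
  (X=2, W=2, Z=0, Y=2) weight 1/48
  … 16 more
Group by X:
  weight(X=0) = 7/54
  weight(X=1) = 13/72
  weight(X=2) = 7/36
Total weight = 7/54 + 13/72 + 7/36 = 109/216
P(X=0 | obs) = 7/54 / 109/216 = 28/109
P(X=1 | obs) = 13/72 / 109/216 = 39/109
P(X=2 | obs) = 7/36 / 109/216 = 42/109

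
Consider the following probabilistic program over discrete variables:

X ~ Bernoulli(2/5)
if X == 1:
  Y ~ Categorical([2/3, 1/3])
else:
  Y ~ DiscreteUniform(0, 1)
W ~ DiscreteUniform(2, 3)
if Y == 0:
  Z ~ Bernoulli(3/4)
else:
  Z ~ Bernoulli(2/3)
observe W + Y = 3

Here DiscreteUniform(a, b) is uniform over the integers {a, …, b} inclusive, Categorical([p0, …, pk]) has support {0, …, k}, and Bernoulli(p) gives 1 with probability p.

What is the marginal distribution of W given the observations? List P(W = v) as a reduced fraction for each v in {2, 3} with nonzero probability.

P(W=2) = 13/30, P(W=3) = 17/30

Enumerate traces; 8 have nonzero weight after conditioning:
  (X=0, Y=0, W=3, Z=0) weight 3/80
  (X=0, Y=0, W=3, Z=1) weight 9/80
  (X=0, Y=1, W=2, Z=0) weight 1/20
  (X=0, Y=1, W=2, Z=1) weight 1/10
  (X=1, Y=0, W=3, Z=0) weight 1/30
  (X=1, Y=0, W=3, Z=1) weight 1/10
  (X=1, Y=1, W=2, Z=0) weight 1/45
  (X=1, Y=1, W=2, Z=1) weight 2/45
Group by W:
  weight(W=2) = 13/60
  weight(W=3) = 17/60
Total weight = 13/60 + 17/60 = 1/2
P(W=2 | obs) = 13/60 / 1/2 = 13/30
P(W=3 | obs) = 17/60 / 1/2 = 17/30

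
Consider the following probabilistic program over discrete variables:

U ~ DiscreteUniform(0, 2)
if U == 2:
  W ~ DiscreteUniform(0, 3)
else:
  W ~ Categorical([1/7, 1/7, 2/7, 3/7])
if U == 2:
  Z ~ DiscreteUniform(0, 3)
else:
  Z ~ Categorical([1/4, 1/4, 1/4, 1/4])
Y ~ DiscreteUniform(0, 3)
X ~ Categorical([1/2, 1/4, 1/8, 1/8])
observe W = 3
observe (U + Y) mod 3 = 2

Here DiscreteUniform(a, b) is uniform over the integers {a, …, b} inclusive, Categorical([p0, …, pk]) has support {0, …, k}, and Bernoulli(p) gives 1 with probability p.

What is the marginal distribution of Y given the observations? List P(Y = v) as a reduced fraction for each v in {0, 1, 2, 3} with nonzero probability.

Enumerate traces; 64 have nonzero weight after conditioning:
  (U=0, W=3, Z=0, Y=2, X=0) weight 1/224
  (U=0, W=3, Z=0, Y=2, X=1) weight 1/448
  (U=0, W=3, Z=0, Y=2, X=2) weight 1/896
  (U=0, W=3, Z=0, Y=2, X=3) weight 1/896
  (U=0, W=3, Z=1, Y=2, X=0) weight 1/224
  (U=0, W=3, Z=1, Y=2, X=1) weight 1/448
  (U=0, W=3, Z=1, Y=2, X=2) weight 1/896
  (U=0, W=3, Z=1, Y=2, X=3) weight 1/896
  (U=1, W=3, Z=0, Y=1, X=0) weight 1/224
  (U=2, W=3, Z=0, Y=0, X=0) weight 1/384
  … 54 more
Group by Y:
  weight(Y=0) = 1/48
  weight(Y=1) = 1/28
  weight(Y=2) = 1/28
  weight(Y=3) = 1/48
Total weight = 1/48 + 1/28 + 1/28 + 1/48 = 19/168
P(Y=0 | obs) = 1/48 / 19/168 = 7/38
P(Y=1 | obs) = 1/28 / 19/168 = 6/19
P(Y=2 | obs) = 1/28 / 19/168 = 6/19
P(Y=3 | obs) = 1/48 / 19/168 = 7/38

P(Y=0) = 7/38, P(Y=1) = 6/19, P(Y=2) = 6/19, P(Y=3) = 7/38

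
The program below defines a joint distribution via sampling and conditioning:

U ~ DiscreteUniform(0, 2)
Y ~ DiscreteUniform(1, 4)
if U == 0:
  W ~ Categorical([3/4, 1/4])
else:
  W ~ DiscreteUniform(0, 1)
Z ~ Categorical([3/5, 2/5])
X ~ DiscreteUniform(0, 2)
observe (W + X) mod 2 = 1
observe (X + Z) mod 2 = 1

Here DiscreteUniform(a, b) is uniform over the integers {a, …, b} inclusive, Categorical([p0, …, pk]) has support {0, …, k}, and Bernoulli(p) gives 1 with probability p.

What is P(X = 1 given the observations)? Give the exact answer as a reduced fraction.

P(X = 1 | obs) = 21/41

Enumerate traces; 36 have nonzero weight after conditioning:
  (U=0, Y=1, W=0, Z=0, X=1) weight 1/80
  (U=0, Y=1, W=1, Z=1, X=0) weight 1/360
  (U=0, Y=1, W=1, Z=1, X=2) weight 1/360
  (U=0, Y=2, W=0, Z=0, X=1) weight 1/80
  (U=0, Y=2, W=1, Z=1, X=0) weight 1/360
  (U=0, Y=2, W=1, Z=1, X=2) weight 1/360
  (U=0, Y=3, W=0, Z=0, X=1) weight 1/80
  (U=0, Y=3, W=1, Z=1, X=0) weight 1/360
  … 28 more
Group by X:
  weight(X=0) = 1/18
  weight(X=1) = 7/60
  weight(X=2) = 1/18
Total weight = 1/18 + 7/60 + 1/18 = 41/180
P(X=0 | obs) = 1/18 / 41/180 = 10/41
P(X=1 | obs) = 7/60 / 41/180 = 21/41
P(X=2 | obs) = 1/18 / 41/180 = 10/41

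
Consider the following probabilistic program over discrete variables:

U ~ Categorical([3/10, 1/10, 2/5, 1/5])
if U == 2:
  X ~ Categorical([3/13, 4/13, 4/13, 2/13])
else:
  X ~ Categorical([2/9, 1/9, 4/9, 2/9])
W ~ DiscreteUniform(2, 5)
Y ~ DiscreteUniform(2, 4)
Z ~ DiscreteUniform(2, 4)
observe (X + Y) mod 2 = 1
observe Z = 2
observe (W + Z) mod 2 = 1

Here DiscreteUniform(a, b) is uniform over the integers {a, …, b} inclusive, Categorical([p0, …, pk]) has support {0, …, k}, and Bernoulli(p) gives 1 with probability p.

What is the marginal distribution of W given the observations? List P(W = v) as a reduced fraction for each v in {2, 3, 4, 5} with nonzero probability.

P(W=3) = 1/2, P(W=5) = 1/2

Enumerate traces; 48 have nonzero weight after conditioning:
  (U=0, X=0, W=3, Y=3, Z=2) weight 1/540
  (U=0, X=0, W=5, Y=3, Z=2) weight 1/540
  (U=0, X=1, W=3, Y=2, Z=2) weight 1/1080
  (U=0, X=1, W=3, Y=4, Z=2) weight 1/1080
  (U=0, X=1, W=5, Y=2, Z=2) weight 1/1080
  (U=0, X=1, W=5, Y=4, Z=2) weight 1/1080
  (U=0, X=2, W=3, Y=3, Z=2) weight 1/270
  (U=0, X=2, W=5, Y=3, Z=2) weight 1/270
  … 40 more
Group by W:
  weight(W=3) = 1/26
  weight(W=5) = 1/26
Total weight = 1/26 + 1/26 = 1/13
P(W=3 | obs) = 1/26 / 1/13 = 1/2
P(W=5 | obs) = 1/26 / 1/13 = 1/2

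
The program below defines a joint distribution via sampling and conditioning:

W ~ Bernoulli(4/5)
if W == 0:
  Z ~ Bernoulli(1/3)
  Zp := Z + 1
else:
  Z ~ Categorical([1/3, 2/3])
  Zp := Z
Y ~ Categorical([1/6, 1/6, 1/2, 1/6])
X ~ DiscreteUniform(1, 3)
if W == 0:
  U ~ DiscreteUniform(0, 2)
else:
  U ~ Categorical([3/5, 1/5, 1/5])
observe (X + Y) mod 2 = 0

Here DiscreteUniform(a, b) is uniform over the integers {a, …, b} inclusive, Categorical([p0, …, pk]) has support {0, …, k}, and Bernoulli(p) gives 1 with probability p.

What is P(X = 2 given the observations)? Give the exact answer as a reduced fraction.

Enumerate traces; 72 have nonzero weight after conditioning:
  (W=0, Z=0, Y=0, X=2, U=0) weight 1/405
  (W=0, Z=0, Y=0, X=2, U=1) weight 1/405
  (W=0, Z=0, Y=0, X=2, U=2) weight 1/405
  (W=0, Z=0, Y=1, X=1, U=0) weight 1/405
  (W=0, Z=0, Y=1, X=1, U=1) weight 1/405
  (W=0, Z=0, Y=1, X=1, U=2) weight 1/405
  (W=0, Z=0, Y=1, X=3, U=0) weight 1/405
  (W=0, Z=0, Y=1, X=3, U=1) weight 1/405
  … 64 more
Group by X:
  weight(X=1) = 1/9
  weight(X=2) = 2/9
  weight(X=3) = 1/9
Total weight = 1/9 + 2/9 + 1/9 = 4/9
P(X=1 | obs) = 1/9 / 4/9 = 1/4
P(X=2 | obs) = 2/9 / 4/9 = 1/2
P(X=3 | obs) = 1/9 / 4/9 = 1/4

P(X = 2 | obs) = 1/2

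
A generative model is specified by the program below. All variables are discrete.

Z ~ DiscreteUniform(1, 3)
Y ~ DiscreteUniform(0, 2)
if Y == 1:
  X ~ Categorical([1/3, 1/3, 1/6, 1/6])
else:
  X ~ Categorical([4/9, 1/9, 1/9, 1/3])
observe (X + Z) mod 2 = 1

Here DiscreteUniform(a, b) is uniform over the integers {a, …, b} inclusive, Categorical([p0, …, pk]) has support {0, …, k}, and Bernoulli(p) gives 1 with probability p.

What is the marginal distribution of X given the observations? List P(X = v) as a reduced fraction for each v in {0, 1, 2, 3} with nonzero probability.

P(X=0) = 44/83, P(X=1) = 10/83, P(X=2) = 14/83, P(X=3) = 15/83

Enumerate traces; 18 have nonzero weight after conditioning:
  (Z=1, Y=0, X=0) weight 4/81
  (Z=1, Y=0, X=2) weight 1/81
  (Z=1, Y=1, X=0) weight 1/27
  (Z=1, Y=1, X=2) weight 1/54
  (Z=1, Y=2, X=0) weight 4/81
  (Z=1, Y=2, X=2) weight 1/81
  (Z=2, Y=0, X=1) weight 1/81
  (Z=2, Y=0, X=3) weight 1/27
  … 10 more
Group by X:
  weight(X=0) = 22/81
  weight(X=1) = 5/81
  weight(X=2) = 7/81
  weight(X=3) = 5/54
Total weight = 22/81 + 5/81 + 7/81 + 5/54 = 83/162
P(X=0 | obs) = 22/81 / 83/162 = 44/83
P(X=1 | obs) = 5/81 / 83/162 = 10/83
P(X=2 | obs) = 7/81 / 83/162 = 14/83
P(X=3 | obs) = 5/54 / 83/162 = 15/83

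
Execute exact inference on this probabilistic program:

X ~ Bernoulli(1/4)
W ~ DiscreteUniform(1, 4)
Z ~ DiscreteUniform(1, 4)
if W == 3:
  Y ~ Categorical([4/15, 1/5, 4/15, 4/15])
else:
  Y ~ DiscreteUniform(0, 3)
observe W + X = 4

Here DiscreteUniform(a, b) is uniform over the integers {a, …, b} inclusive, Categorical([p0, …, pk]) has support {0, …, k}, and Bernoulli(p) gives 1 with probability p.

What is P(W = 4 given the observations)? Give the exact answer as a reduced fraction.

Enumerate traces; 32 have nonzero weight after conditioning:
  (X=0, W=4, Z=1, Y=0) weight 3/256
  (X=0, W=4, Z=1, Y=1) weight 3/256
  (X=0, W=4, Z=1, Y=2) weight 3/256
  (X=0, W=4, Z=1, Y=3) weight 3/256
  (X=0, W=4, Z=2, Y=0) weight 3/256
  (X=0, W=4, Z=2, Y=1) weight 3/256
  (X=0, W=4, Z=2, Y=2) weight 3/256
  (X=0, W=4, Z=2, Y=3) weight 3/256
  (X=1, W=3, Z=1, Y=0) weight 1/240
  … 23 more
Group by W:
  weight(W=3) = 1/16
  weight(W=4) = 3/16
Total weight = 1/16 + 3/16 = 1/4
P(W=3 | obs) = 1/16 / 1/4 = 1/4
P(W=4 | obs) = 3/16 / 1/4 = 3/4

P(W = 4 | obs) = 3/4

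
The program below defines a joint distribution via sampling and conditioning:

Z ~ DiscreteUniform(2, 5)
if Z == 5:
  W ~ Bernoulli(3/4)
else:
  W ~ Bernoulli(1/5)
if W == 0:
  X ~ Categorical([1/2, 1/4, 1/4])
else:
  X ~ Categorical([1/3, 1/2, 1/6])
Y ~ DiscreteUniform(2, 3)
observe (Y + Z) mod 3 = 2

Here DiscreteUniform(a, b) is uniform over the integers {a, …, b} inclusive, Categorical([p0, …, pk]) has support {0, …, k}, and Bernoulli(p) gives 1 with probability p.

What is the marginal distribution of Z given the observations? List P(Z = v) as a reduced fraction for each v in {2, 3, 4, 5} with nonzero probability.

Enumerate traces; 18 have nonzero weight after conditioning:
  (Z=2, W=0, X=0, Y=3) weight 1/20
  (Z=2, W=0, X=1, Y=3) weight 1/40
  (Z=2, W=0, X=2, Y=3) weight 1/40
  (Z=2, W=1, X=0, Y=3) weight 1/120
  (Z=2, W=1, X=1, Y=3) weight 1/80
  (Z=2, W=1, X=2, Y=3) weight 1/240
  (Z=3, W=0, X=0, Y=2) weight 1/20
  (Z=3, W=0, X=1, Y=2) weight 1/40
  (Z=5, W=0, X=0, Y=3) weight 1/64
  … 9 more
Group by Z:
  weight(Z=2) = 1/8
  weight(Z=3) = 1/8
  weight(Z=5) = 1/8
Total weight = 1/8 + 1/8 + 1/8 = 3/8
P(Z=2 | obs) = 1/8 / 3/8 = 1/3
P(Z=3 | obs) = 1/8 / 3/8 = 1/3
P(Z=5 | obs) = 1/8 / 3/8 = 1/3

P(Z=2) = 1/3, P(Z=3) = 1/3, P(Z=5) = 1/3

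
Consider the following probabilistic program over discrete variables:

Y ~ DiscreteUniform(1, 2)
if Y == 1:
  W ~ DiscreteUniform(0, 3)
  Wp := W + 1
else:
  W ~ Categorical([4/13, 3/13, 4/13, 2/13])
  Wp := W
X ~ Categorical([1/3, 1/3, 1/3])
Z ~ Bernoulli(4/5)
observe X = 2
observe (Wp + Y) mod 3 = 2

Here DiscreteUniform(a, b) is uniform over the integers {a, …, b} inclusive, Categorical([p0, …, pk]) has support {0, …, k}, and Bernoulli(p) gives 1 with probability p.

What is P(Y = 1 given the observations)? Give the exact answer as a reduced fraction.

Enumerate traces; 8 have nonzero weight after conditioning:
  (Y=1, W=0, X=2, Z=0) weight 1/120
  (Y=1, W=0, X=2, Z=1) weight 1/30
  (Y=1, W=3, X=2, Z=0) weight 1/120
  (Y=1, W=3, X=2, Z=1) weight 1/30
  (Y=2, W=0, X=2, Z=0) weight 2/195
  (Y=2, W=0, X=2, Z=1) weight 8/195
  (Y=2, W=3, X=2, Z=0) weight 1/195
  (Y=2, W=3, X=2, Z=1) weight 4/195
Group by Y:
  weight(Y=1) = 1/12
  weight(Y=2) = 1/13
Total weight = 1/12 + 1/13 = 25/156
P(Y=1 | obs) = 1/12 / 25/156 = 13/25
P(Y=2 | obs) = 1/13 / 25/156 = 12/25

P(Y = 1 | obs) = 13/25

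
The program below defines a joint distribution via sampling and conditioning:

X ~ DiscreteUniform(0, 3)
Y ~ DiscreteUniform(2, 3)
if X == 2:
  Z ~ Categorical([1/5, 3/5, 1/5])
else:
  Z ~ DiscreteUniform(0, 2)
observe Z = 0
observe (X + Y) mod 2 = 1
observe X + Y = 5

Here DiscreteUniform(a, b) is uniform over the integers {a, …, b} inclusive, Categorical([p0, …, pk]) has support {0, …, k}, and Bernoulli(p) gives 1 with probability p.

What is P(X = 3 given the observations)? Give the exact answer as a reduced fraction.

Enumerate traces; 2 have nonzero weight after conditioning:
  (X=2, Y=3, Z=0) weight 1/40
  (X=3, Y=2, Z=0) weight 1/24
Group by X:
  weight(X=2) = 1/40
  weight(X=3) = 1/24
Total weight = 1/40 + 1/24 = 1/15
P(X=2 | obs) = 1/40 / 1/15 = 3/8
P(X=3 | obs) = 1/24 / 1/15 = 5/8

P(X = 3 | obs) = 5/8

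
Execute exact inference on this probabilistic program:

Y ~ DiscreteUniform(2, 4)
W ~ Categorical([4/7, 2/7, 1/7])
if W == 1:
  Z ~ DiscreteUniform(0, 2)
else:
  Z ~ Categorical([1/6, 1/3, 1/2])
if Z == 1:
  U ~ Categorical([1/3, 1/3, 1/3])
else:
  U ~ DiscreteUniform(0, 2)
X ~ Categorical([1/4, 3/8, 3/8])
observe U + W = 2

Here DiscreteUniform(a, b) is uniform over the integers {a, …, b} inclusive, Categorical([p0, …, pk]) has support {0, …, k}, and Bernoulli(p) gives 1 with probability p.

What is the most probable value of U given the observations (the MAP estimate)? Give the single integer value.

Enumerate traces; 81 have nonzero weight after conditioning:
  (Y=2, W=0, Z=0, U=2, X=0) weight 1/378
  (Y=2, W=0, Z=0, U=2, X=1) weight 1/252
  (Y=2, W=0, Z=0, U=2, X=2) weight 1/252
  (Y=2, W=0, Z=1, U=2, X=0) weight 1/189
  (Y=2, W=0, Z=1, U=2, X=1) weight 1/126
  (Y=2, W=0, Z=1, U=2, X=2) weight 1/126
  (Y=2, W=0, Z=2, U=2, X=0) weight 1/126
  (Y=2, W=0, Z=2, U=2, X=1) weight 1/84
  (Y=2, W=1, Z=0, U=1, X=0) weight 1/378
  (Y=2, W=2, Z=0, U=0, X=0) weight 1/1512
  … 71 more
Group by U:
  weight(U=0) = 1/21
  weight(U=1) = 2/21
  weight(U=2) = 4/21
Total weight = 1/21 + 2/21 + 4/21 = 1/3
P(U=0 | obs) = 1/21 / 1/3 = 1/7
P(U=1 | obs) = 2/21 / 1/3 = 2/7
P(U=2 | obs) = 4/21 / 1/3 = 4/7
argmax = 2

argmax_v P(U = v | obs) = 2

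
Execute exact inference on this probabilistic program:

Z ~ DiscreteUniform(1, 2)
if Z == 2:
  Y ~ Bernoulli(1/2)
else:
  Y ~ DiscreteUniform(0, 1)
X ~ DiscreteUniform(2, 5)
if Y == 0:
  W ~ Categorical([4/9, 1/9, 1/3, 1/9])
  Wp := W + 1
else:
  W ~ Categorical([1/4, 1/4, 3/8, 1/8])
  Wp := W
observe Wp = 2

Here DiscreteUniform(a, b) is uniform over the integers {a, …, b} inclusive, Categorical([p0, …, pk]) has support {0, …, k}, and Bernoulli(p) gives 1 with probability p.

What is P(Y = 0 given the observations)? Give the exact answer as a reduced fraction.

Enumerate traces; 16 have nonzero weight after conditioning:
  (Z=1, Y=0, X=2, W=1) weight 1/144
  (Z=1, Y=0, X=3, W=1) weight 1/144
  (Z=1, Y=0, X=4, W=1) weight 1/144
  (Z=1, Y=0, X=5, W=1) weight 1/144
  (Z=1, Y=1, X=2, W=2) weight 3/128
  (Z=1, Y=1, X=3, W=2) weight 3/128
  (Z=1, Y=1, X=4, W=2) weight 3/128
  (Z=1, Y=1, X=5, W=2) weight 3/128
  … 8 more
Group by Y:
  weight(Y=0) = 1/18
  weight(Y=1) = 3/16
Total weight = 1/18 + 3/16 = 35/144
P(Y=0 | obs) = 1/18 / 35/144 = 8/35
P(Y=1 | obs) = 3/16 / 35/144 = 27/35

P(Y = 0 | obs) = 8/35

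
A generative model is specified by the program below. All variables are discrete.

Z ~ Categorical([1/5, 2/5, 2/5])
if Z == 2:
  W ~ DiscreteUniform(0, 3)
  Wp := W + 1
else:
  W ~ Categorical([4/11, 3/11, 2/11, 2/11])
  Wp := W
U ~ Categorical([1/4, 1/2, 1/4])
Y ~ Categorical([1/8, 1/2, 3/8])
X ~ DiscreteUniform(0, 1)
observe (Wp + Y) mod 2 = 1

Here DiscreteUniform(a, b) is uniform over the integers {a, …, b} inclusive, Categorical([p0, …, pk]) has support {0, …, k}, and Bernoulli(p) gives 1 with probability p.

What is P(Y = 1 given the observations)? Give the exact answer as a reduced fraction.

Enumerate traces; 108 have nonzero weight after conditioning:
  (Z=0, W=0, U=0, Y=1, X=0) weight 1/220
  (Z=0, W=0, U=0, Y=1, X=1) weight 1/220
  (Z=0, W=0, U=1, Y=1, X=0) weight 1/110
  (Z=0, W=0, U=1, Y=1, X=1) weight 1/110
  (Z=0, W=0, U=2, Y=1, X=0) weight 1/220
  (Z=0, W=0, U=2, Y=1, X=1) weight 1/220
  (Z=0, W=1, U=0, Y=0, X=0) weight 3/3520
  (Z=0, W=1, U=0, Y=0, X=1) weight 3/3520
  (Z=0, W=1, U=0, Y=2, X=0) weight 9/3520
  … 99 more
Group by Y:
  weight(Y=0) = 13/220
  weight(Y=1) = 29/110
  weight(Y=2) = 39/220
Total weight = 13/220 + 29/110 + 39/220 = 1/2
P(Y=0 | obs) = 13/220 / 1/2 = 13/110
P(Y=1 | obs) = 29/110 / 1/2 = 29/55
P(Y=2 | obs) = 39/220 / 1/2 = 39/110

P(Y = 1 | obs) = 29/55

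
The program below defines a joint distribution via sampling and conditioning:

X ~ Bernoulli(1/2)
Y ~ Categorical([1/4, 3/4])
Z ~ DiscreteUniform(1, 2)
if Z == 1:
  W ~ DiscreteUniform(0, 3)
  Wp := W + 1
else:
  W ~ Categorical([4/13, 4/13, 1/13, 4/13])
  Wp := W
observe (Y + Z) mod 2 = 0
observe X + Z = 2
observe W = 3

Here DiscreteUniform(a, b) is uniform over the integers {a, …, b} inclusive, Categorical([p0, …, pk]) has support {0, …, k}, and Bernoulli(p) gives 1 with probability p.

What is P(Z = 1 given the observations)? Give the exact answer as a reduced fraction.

Enumerate traces; 2 have nonzero weight after conditioning:
  (X=0, Y=0, Z=2, W=3) weight 1/52
  (X=1, Y=1, Z=1, W=3) weight 3/64
Group by Z:
  weight(Z=1) = 3/64
  weight(Z=2) = 1/52
Total weight = 3/64 + 1/52 = 55/832
P(Z=1 | obs) = 3/64 / 55/832 = 39/55
P(Z=2 | obs) = 1/52 / 55/832 = 16/55

P(Z = 1 | obs) = 39/55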